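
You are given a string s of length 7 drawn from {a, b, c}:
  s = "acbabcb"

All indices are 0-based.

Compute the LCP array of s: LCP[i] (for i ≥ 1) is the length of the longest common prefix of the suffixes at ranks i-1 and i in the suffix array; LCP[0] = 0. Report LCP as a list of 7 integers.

[0, 1, 0, 1, 1, 0, 2]

sorted suffixes:
  #0 SA[0]=3  'abcb'
  #1 SA[1]=0  'acbabcb'
  #2 SA[2]=6  'b'
  #3 SA[3]=2  'babcb'
  #4 SA[4]=4  'bcb'
  #5 SA[5]=5  'cb'
  #6 SA[6]=1  'cbabcb'

SA = [3, 0, 6, 2, 4, 5, 1]
i: (SA[i-1],SA[i]) lcp shared
  1: (3,0) 1 'a'
  2: (0,6) 0 ''
  3: (6,2) 1 'b'
  4: (2,4) 1 'b'
  5: (4,5) 0 ''
  6: (5,1) 2 'cb'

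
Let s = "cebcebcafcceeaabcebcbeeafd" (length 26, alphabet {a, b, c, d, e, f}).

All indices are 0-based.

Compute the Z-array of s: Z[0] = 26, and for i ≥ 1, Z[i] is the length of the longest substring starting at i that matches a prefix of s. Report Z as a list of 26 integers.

Z[0]=26
i=1: i≥r, start 0; Z[1]=0
i=2: i≥r, start 0; Z[2]=0
i=3: i≥r, start 0; Z[3]=4 scan→box=[3,7)
i=4: min(r-i=3, Z[1]=0)=0; Z[4]=0
i=5: min(r-i=2, Z[2]=0)=0; Z[5]=0
i=6: min(r-i=1, Z[3]=4)=1; Z[6]=1
i=7: i≥r, start 0; Z[7]=0
i=8: i≥r, start 0; Z[8]=0
i=9: i≥r, start 0; Z[9]=1 scan→box=[9,10)
i=10: i≥r, start 0; Z[10]=2 scan→box=[10,12)
i=11: min(r-i=1, Z[1]=0)=0; Z[11]=0
i=12: i≥r, start 0; Z[12]=0
i=13: i≥r, start 0; Z[13]=0
i=14: i≥r, start 0; Z[14]=0
i=15: i≥r, start 0; Z[15]=0
i=16: i≥r, start 0; Z[16]=4 scan→box=[16,20)
i=17: min(r-i=3, Z[1]=0)=0; Z[17]=0
i=18: min(r-i=2, Z[2]=0)=0; Z[18]=0
i=19: min(r-i=1, Z[3]=4)=1; Z[19]=1
i=20: i≥r, start 0; Z[20]=0
i=21: i≥r, start 0; Z[21]=0
i=22: i≥r, start 0; Z[22]=0
i=23: i≥r, start 0; Z[23]=0
i=24: i≥r, start 0; Z[24]=0
i=25: i≥r, start 0; Z[25]=0

[26, 0, 0, 4, 0, 0, 1, 0, 0, 1, 2, 0, 0, 0, 0, 0, 4, 0, 0, 1, 0, 0, 0, 0, 0, 0]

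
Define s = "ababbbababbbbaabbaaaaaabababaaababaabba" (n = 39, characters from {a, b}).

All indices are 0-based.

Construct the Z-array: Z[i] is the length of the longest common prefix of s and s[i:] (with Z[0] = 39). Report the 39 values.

Z[0]=39
i=1: i≥r, start 0; Z[1]=0
i=2: i≥r, start 0; Z[2]=2 scan→box=[2,4)
i=3: min(r-i=1, Z[1]=0)=0; Z[3]=0
i=4: i≥r, start 0; Z[4]=0
i=5: i≥r, start 0; Z[5]=0
i=6: i≥r, start 0; Z[6]=6 scan→box=[6,12)
i=7: min(r-i=5, Z[1]=0)=0; Z[7]=0
i=8: min(r-i=4, Z[2]=2)=2; Z[8]=2
i=9: min(r-i=3, Z[3]=0)=0; Z[9]=0
i=10: min(r-i=2, Z[4]=0)=0; Z[10]=0
i=11: min(r-i=1, Z[5]=0)=0; Z[11]=0
i=12: i≥r, start 0; Z[12]=0
i=13: i≥r, start 0; Z[13]=1 scan→box=[13,14)
i=14: i≥r, start 0; Z[14]=2 scan→box=[14,16)
i=15: min(r-i=1, Z[1]=0)=0; Z[15]=0
i=16: i≥r, start 0; Z[16]=0
i=17: i≥r, start 0; Z[17]=1 scan→box=[17,18)
i=18: i≥r, start 0; Z[18]=1 scan→box=[18,19)
i=19: i≥r, start 0; Z[19]=1 scan→box=[19,20)
i=20: i≥r, start 0; Z[20]=1 scan→box=[20,21)
i=21: i≥r, start 0; Z[21]=1 scan→box=[21,22)
i=22: i≥r, start 0; Z[22]=4 scan→box=[22,26)
i=23: min(r-i=3, Z[1]=0)=0; Z[23]=0
i=24: min(r-i=2, Z[2]=2)=2; Z[24]=4 scan→box=[24,28)
i=25: min(r-i=3, Z[1]=0)=0; Z[25]=0
i=26: min(r-i=2, Z[2]=2)=2; Z[26]=3 scan→box=[26,29)
i=27: min(r-i=2, Z[1]=0)=0; Z[27]=0
i=28: min(r-i=1, Z[2]=2)=1; Z[28]=1
i=29: i≥r, start 0; Z[29]=1 scan→box=[29,30)
i=30: i≥r, start 0; Z[30]=4 scan→box=[30,34)
i=31: min(r-i=3, Z[1]=0)=0; Z[31]=0
i=32: min(r-i=2, Z[2]=2)=2; Z[32]=3 scan→box=[32,35)
i=33: min(r-i=2, Z[1]=0)=0; Z[33]=0
i=34: min(r-i=1, Z[2]=2)=1; Z[34]=1
i=35: i≥r, start 0; Z[35]=2 scan→box=[35,37)
i=36: min(r-i=1, Z[1]=0)=0; Z[36]=0
i=37: i≥r, start 0; Z[37]=0
i=38: i≥r, start 0; Z[38]=1 scan→box=[38,39)

[39, 0, 2, 0, 0, 0, 6, 0, 2, 0, 0, 0, 0, 1, 2, 0, 0, 1, 1, 1, 1, 1, 4, 0, 4, 0, 3, 0, 1, 1, 4, 0, 3, 0, 1, 2, 0, 0, 1]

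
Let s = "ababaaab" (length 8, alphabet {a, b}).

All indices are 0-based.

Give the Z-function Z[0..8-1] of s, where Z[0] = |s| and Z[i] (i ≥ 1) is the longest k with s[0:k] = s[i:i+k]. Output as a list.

Z[0]=8
i=1: i≥r, start 0; Z[1]=0
i=2: i≥r, start 0; Z[2]=3 grow→box=[2,5)
i=3: min(r-i=2, Z[1]=0)=0; Z[3]=0
i=4: min(r-i=1, Z[2]=3)=1; Z[4]=1
i=5: i≥r, start 0; Z[5]=1 grow→box=[5,6)
i=6: i≥r, start 0; Z[6]=2 grow→box=[6,8)
i=7: min(r-i=1, Z[1]=0)=0; Z[7]=0

[8, 0, 3, 0, 1, 1, 2, 0]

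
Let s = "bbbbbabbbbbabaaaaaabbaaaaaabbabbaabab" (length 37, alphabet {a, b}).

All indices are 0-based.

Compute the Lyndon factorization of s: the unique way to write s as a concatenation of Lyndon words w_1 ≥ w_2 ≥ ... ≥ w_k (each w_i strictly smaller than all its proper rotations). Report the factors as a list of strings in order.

emit factor 1: 'b' (i=0, period=1)
emit factor 2: 'b' (i=1, period=1)
emit factor 3: 'b' (i=2, period=1)
emit factor 4: 'b' (i=3, period=1)
emit factor 5: 'b' (i=4, period=1)
emit factor 6: 'abbbbb' (i=5, period=6)
emit factor 7: 'ab' (i=11, period=2)
emit factor 8: 'aaaaaabbaaaaaabbabbaabab' (i=13, period=24)

["b", "b", "b", "b", "b", "abbbbb", "ab", "aaaaaabbaaaaaabbabbaabab"]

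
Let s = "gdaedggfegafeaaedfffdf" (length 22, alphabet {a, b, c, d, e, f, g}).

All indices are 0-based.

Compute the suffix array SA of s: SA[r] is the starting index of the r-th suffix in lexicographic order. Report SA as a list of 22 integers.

[13, 14, 2, 10, 1, 20, 16, 4, 12, 15, 3, 8, 21, 19, 11, 7, 18, 17, 9, 0, 6, 5]

rank→(start, suffix):
  0 → (13, 'aaedfffdf')
  1 → (14, 'aedfffdf')
  2 → (2, 'aedggfegafeaaedfffdf')
  3 → (10, 'afeaaedfffdf')
  4 → (1, 'daedggfegafeaaedfffdf')
  5 → (20, 'df')
  6 → (16, 'dfffdf')
  7 → (4, 'dggfegafeaaedfffdf')
  8 → (12, 'eaaedfffdf')
  9 → (15, 'edfffdf')
  10 → (3, 'edggfegafeaaedfffdf')
  11 → (8, 'egafeaaedfffdf')
  12 → (21, 'f')
  13 → (19, 'fdf')
  14 → (11, 'feaaedfffdf')
  15 → (7, 'fegafeaaedfffdf')
  16 → (18, 'ffdf')
  17 → (17, 'fffdf')
  18 → (9, 'gafeaaedfffdf')
  19 → (0, 'gdaedggfegafeaaedfffdf')
  20 → (6, 'gfegafeaaedfffdf')
  21 → (5, 'ggfegafeaaedfffdf')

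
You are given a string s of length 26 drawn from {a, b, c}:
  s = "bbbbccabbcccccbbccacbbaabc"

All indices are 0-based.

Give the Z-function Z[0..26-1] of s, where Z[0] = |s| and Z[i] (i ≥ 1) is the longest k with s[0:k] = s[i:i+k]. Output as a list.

Z[0]=26
i=1: outside box; Z[1]=3 extend→box=[1,4)
i=2: min(r-i=2, Z[1]=3)=2; Z[2]=2
i=3: min(r-i=1, Z[2]=2)=1; Z[3]=1
i=4: outside box; Z[4]=0
i=5: outside box; Z[5]=0
i=6: outside box; Z[6]=0
i=7: outside box; Z[7]=2 extend→box=[7,9)
i=8: min(r-i=1, Z[1]=3)=1; Z[8]=1
i=9: outside box; Z[9]=0
i=10: outside box; Z[10]=0
i=11: outside box; Z[11]=0
i=12: outside box; Z[12]=0
i=13: outside box; Z[13]=0
i=14: outside box; Z[14]=2 extend→box=[14,16)
i=15: min(r-i=1, Z[1]=3)=1; Z[15]=1
i=16: outside box; Z[16]=0
i=17: outside box; Z[17]=0
i=18: outside box; Z[18]=0
i=19: outside box; Z[19]=0
i=20: outside box; Z[20]=2 extend→box=[20,22)
i=21: min(r-i=1, Z[1]=3)=1; Z[21]=1
i=22: outside box; Z[22]=0
i=23: outside box; Z[23]=0
i=24: outside box; Z[24]=1 extend→box=[24,25)
i=25: outside box; Z[25]=0

[26, 3, 2, 1, 0, 0, 0, 2, 1, 0, 0, 0, 0, 0, 2, 1, 0, 0, 0, 0, 2, 1, 0, 0, 1, 0]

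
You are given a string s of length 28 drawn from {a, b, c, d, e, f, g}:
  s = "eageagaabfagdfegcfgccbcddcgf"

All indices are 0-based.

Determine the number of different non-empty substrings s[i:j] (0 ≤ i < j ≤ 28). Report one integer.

380

sorted suffixes:
  #0 SA[0]=6  'aabfagdfegcfgccbcddcgf'
  #1 SA[1]=7  'abfagdfegcfgccbcddcgf'
  #2 SA[2]=4  'agaabfagdfegcfgccbcddcgf'
  #3 SA[3]=10  'agdfegcfgccbcddcgf'
  #4 SA[4]=1  'ageagaabfagdfegcfgccbcddcgf'
  #5 SA[5]=21  'bcddcgf'
  #6 SA[6]=8  'bfagdfegcfgccbcddcgf'
  #7 SA[7]=20  'cbcddcgf'
  #8 SA[8]=19  'ccbcddcgf'
  #9 SA[9]=22  'cddcgf'
  #10 SA[10]=16  'cfgccbcddcgf'
  #11 SA[11]=25  'cgf'
  #12 SA[12]=24  'dcgf'
  #13 SA[13]=23  'ddcgf'
  #14 SA[14]=12  'dfegcfgccbcddcgf'
  #15 SA[15]=3  'eagaabfagdfegcfgccbcddcgf'
  #16 SA[16]=0  'eageagaabfagdfegcfgccbcddcgf'
  #17 SA[17]=14  'egcfgccbcddcgf'
  #18 SA[18]=27  'f'
  #19 SA[19]=9  'fagdfegcfgccbcddcgf'
  #20 SA[20]=13  'fegcfgccbcddcgf'
  #21 SA[21]=17  'fgccbcddcgf'
  #22 SA[22]=5  'gaabfagdfegcfgccbcddcgf'
  #23 SA[23]=18  'gccbcddcgf'
  #24 SA[24]=15  'gcfgccbcddcgf'
  #25 SA[25]=11  'gdfegcfgccbcddcgf'
  #26 SA[26]=2  'geagaabfagdfegcfgccbcddcgf'
  #27 SA[27]=26  'gf'

SA = [6, 7, 4, 10, 1, 21, 8, 20, 19, 22, 16, 25, 24, 23, 12, 3, 0, 14, 27, 9, 13, 17, 5, 18, 15, 11, 2, 26]
i: (SA[i-1],SA[i]) lcp shared
  1: (6,7) 1 'a'
  2: (7,4) 1 'a'
  3: (4,10) 2 'ag'
  4: (10,1) 2 'ag'
  5: (1,21) 0 ''
  6: (21,8) 1 'b'
  7: (8,20) 0 ''
  8: (20,19) 1 'c'
  9: (19,22) 1 'c'
  10: (22,16) 1 'c'
  11: (16,25) 1 'c'
  12: (25,24) 0 ''
  13: (24,23) 1 'd'
  14: (23,12) 1 'd'
  15: (12,3) 0 ''
  16: (3,0) 3 'eag'
  17: (0,14) 1 'e'
  18: (14,27) 0 ''
  19: (27,9) 1 'f'
  20: (9,13) 1 'f'
  21: (13,17) 1 'f'
  22: (17,5) 0 ''
  23: (5,18) 1 'g'
  24: (18,15) 2 'gc'
  25: (15,11) 1 'g'
  26: (11,2) 1 'g'
  27: (2,26) 1 'g'

n(n+1)/2 = 28·29/2 = 406
Σ LCP = 0 + 1 + 1 + 2 + 2 + 0 + 1 + 0 + 1 + 1 + 1 + 1 + 0 + 1 + 1 + 0 + 3 + 1 + 0 + 1 + 1 + 1 + 0 + 1 + 2 + 1 + 1 + 1 = 26
distinct = 406 − 26 = 380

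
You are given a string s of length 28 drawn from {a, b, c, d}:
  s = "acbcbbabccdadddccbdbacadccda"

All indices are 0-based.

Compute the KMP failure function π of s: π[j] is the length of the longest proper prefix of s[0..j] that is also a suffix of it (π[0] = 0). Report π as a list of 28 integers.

π[0] = 0
j=1 s[j]='c': π[1]=0 (border '')
j=2 s[j]='b': π[2]=0 (border '')
j=3 s[j]='c': π[3]=0 (border '')
j=4 s[j]='b': π[4]=0 (border '')
j=5 s[j]='b': π[5]=0 (border '')
j=6 s[j]='a': π[6]=1 (border 'a')
j=7 s[j]='b': k: 1→0; π[7]=0 (border '')
j=8 s[j]='c': π[8]=0 (border '')
j=9 s[j]='c': π[9]=0 (border '')
j=10 s[j]='d': π[10]=0 (border '')
j=11 s[j]='a': π[11]=1 (border 'a')
j=12 s[j]='d': k: 1→0; π[12]=0 (border '')
j=13 s[j]='d': π[13]=0 (border '')
j=14 s[j]='d': π[14]=0 (border '')
j=15 s[j]='c': π[15]=0 (border '')
j=16 s[j]='c': π[16]=0 (border '')
j=17 s[j]='b': π[17]=0 (border '')
j=18 s[j]='d': π[18]=0 (border '')
j=19 s[j]='b': π[19]=0 (border '')
j=20 s[j]='a': π[20]=1 (border 'a')
j=21 s[j]='c': π[21]=2 (border 'ac')
j=22 s[j]='a': k: 2→0; π[22]=1 (border 'a')
j=23 s[j]='d': k: 1→0; π[23]=0 (border '')
j=24 s[j]='c': π[24]=0 (border '')
j=25 s[j]='c': π[25]=0 (border '')
j=26 s[j]='d': π[26]=0 (border '')
j=27 s[j]='a': π[27]=1 (border 'a')

[0, 0, 0, 0, 0, 0, 1, 0, 0, 0, 0, 1, 0, 0, 0, 0, 0, 0, 0, 0, 1, 2, 1, 0, 0, 0, 0, 1]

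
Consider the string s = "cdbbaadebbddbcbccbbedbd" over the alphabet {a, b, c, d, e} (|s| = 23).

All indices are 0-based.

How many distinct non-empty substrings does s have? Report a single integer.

251

rank→(start, suffix):
  0 → (4, 'aadebbddbcbccbbedbd')
  1 → (5, 'adebbddbcbccbbedbd')
  2 → (3, 'baadebbddbcbccbbedbd')
  3 → (2, 'bbaadebbddbcbccbbedbd')
  4 → (8, 'bbddbcbccbbedbd')
  5 → (17, 'bbedbd')
  6 → (12, 'bcbccbbedbd')
  7 → (14, 'bccbbedbd')
  8 → (21, 'bd')
  9 → (9, 'bddbcbccbbedbd')
  10 → (18, 'bedbd')
  11 → (16, 'cbbedbd')
  12 → (13, 'cbccbbedbd')
  13 → (15, 'ccbbedbd')
  14 → (0, 'cdbbaadebbddbcbccbbedbd')
  15 → (22, 'd')
  16 → (1, 'dbbaadebbddbcbccbbedbd')
  17 → (11, 'dbcbccbbedbd')
  18 → (20, 'dbd')
  19 → (10, 'ddbcbccbbedbd')
  20 → (6, 'debbddbcbccbbedbd')
  21 → (7, 'ebbddbcbccbbedbd')
  22 → (19, 'edbd')

SA = [4, 5, 3, 2, 8, 17, 12, 14, 21, 9, 18, 16, 13, 15, 0, 22, 1, 11, 20, 10, 6, 7, 19]
[i] adj suffixes → lcp
  [1] 4/5 → 1 ('a')
  [2] 5/3 → 0 ('')
  [3] 3/2 → 1 ('b')
  [4] 2/8 → 2 ('bb')
  [5] 8/17 → 2 ('bb')
  [6] 17/12 → 1 ('b')
  [7] 12/14 → 2 ('bc')
  [8] 14/21 → 1 ('b')
  [9] 21/9 → 2 ('bd')
  [10] 9/18 → 1 ('b')
  [11] 18/16 → 0 ('')
  [12] 16/13 → 2 ('cb')
  [13] 13/15 → 1 ('c')
  [14] 15/0 → 1 ('c')
  [15] 0/22 → 0 ('')
  [16] 22/1 → 1 ('d')
  [17] 1/11 → 2 ('db')
  [18] 11/20 → 2 ('db')
  [19] 20/10 → 1 ('d')
  [20] 10/6 → 1 ('d')
  [21] 6/7 → 0 ('')
  [22] 7/19 → 1 ('e')

n(n+1)/2 = 23·24/2 = 276
Σ LCP = 0 + 1 + 0 + 1 + 2 + 2 + 1 + 2 + 1 + 2 + 1 + 0 + 2 + 1 + 1 + 0 + 1 + 2 + 2 + 1 + 1 + 0 + 1 = 25
distinct = 276 − 25 = 251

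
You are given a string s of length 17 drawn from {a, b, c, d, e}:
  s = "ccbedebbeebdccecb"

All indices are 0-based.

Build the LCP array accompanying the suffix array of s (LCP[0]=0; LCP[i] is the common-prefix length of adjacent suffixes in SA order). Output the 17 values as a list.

rank | idx | suffix
   0 |  16 | b
   1 |   6 | bbeebdccecb
   2 |  10 | bdccecb
   3 |   2 | bedebbeebdccecb
   4 |   7 | beebdccecb
   5 |  15 | cb
   6 |   1 | cbedebbeebdccecb
   7 |   0 | ccbedebbeebdccecb
   8 |  12 | ccecb
   9 |  13 | cecb
  10 |  11 | dccecb
  11 |   4 | debbeebdccecb
  12 |   5 | ebbeebdccecb
  13 |   9 | ebdccecb
  14 |  14 | ecb
  15 |   3 | edebbeebdccecb
  16 |   8 | eebdccecb

SA = [16, 6, 10, 2, 7, 15, 1, 0, 12, 13, 11, 4, 5, 9, 14, 3, 8]
[i] adj suffixes → lcp
  [1] 16/6 → 1 ('b')
  [2] 6/10 → 1 ('b')
  [3] 10/2 → 1 ('b')
  [4] 2/7 → 2 ('be')
  [5] 7/15 → 0 ('')
  [6] 15/1 → 2 ('cb')
  [7] 1/0 → 1 ('c')
  [8] 0/12 → 2 ('cc')
  [9] 12/13 → 1 ('c')
  [10] 13/11 → 0 ('')
  [11] 11/4 → 1 ('d')
  [12] 4/5 → 0 ('')
  [13] 5/9 → 2 ('eb')
  [14] 9/14 → 1 ('e')
  [15] 14/3 → 1 ('e')
  [16] 3/8 → 1 ('e')

[0, 1, 1, 1, 2, 0, 2, 1, 2, 1, 0, 1, 0, 2, 1, 1, 1]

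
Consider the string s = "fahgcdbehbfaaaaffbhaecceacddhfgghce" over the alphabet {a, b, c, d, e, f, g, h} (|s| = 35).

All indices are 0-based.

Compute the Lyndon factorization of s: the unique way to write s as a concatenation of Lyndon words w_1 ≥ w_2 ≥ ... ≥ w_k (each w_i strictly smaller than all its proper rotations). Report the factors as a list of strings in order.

emit factor 1: 'f' (i=0, period=1)
emit factor 2: 'ahgcdbehbf' (i=1, period=10)
emit factor 3: 'aaaaffbhaecceacddhfgghce' (i=11, period=24)

["f", "ahgcdbehbf", "aaaaffbhaecceacddhfgghce"]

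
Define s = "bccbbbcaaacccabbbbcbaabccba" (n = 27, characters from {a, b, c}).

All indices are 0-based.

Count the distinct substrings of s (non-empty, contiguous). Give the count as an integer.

329

rank→(start, suffix):
  0 → (26, 'a')
  1 → (7, 'aaacccabbbbcbaabccba')
  2 → (20, 'aabccba')
  3 → (8, 'aacccabbbbcbaabccba')
  4 → (13, 'abbbbcbaabccba')
  5 → (21, 'abccba')
  6 → (9, 'acccabbbbcbaabccba')
  7 → (25, 'ba')
  8 → (19, 'baabccba')
  9 → (14, 'bbbbcbaabccba')
  10 → (3, 'bbbcaaacccabbbbcbaabccba')
  11 → (15, 'bbbcbaabccba')
  12 → (4, 'bbcaaacccabbbbcbaabccba')
  13 → (16, 'bbcbaabccba')
  14 → (5, 'bcaaacccabbbbcbaabccba')
  15 → (17, 'bcbaabccba')
  16 → (22, 'bccba')
  17 → (0, 'bccbbbcaaacccabbbbcbaabccba')
  18 → (6, 'caaacccabbbbcbaabccba')
  19 → (12, 'cabbbbcbaabccba')
  20 → (24, 'cba')
  21 → (18, 'cbaabccba')
  22 → (2, 'cbbbcaaacccabbbbcbaabccba')
  23 → (11, 'ccabbbbcbaabccba')
  24 → (23, 'ccba')
  25 → (1, 'ccbbbcaaacccabbbbcbaabccba')
  26 → (10, 'cccabbbbcbaabccba')

SA = [26, 7, 20, 8, 13, 21, 9, 25, 19, 14, 3, 15, 4, 16, 5, 17, 22, 0, 6, 12, 24, 18, 2, 11, 23, 1, 10]
rank  pair      lcp
   1  s[26:],s[7:]  1  'a'
   2  s[7:],s[20:]  2  'aa'
   3  s[20:],s[8:]  2  'aa'
   4  s[8:],s[13:]  1  'a'
   5  s[13:],s[21:]  2  'ab'
   6  s[21:],s[9:]  1  'a'
   7  s[9:],s[25:]  0  ''
   8  s[25:],s[19:]  2  'ba'
   9  s[19:],s[14:]  1  'b'
  10  s[14:],s[3:]  3  'bbb'
  11  s[3:],s[15:]  4  'bbbc'
  12  s[15:],s[4:]  2  'bb'
  13  s[4:],s[16:]  3  'bbc'
  14  s[16:],s[5:]  1  'b'
  15  s[5:],s[17:]  2  'bc'
  16  s[17:],s[22:]  2  'bc'
  17  s[22:],s[0:]  4  'bccb'
  18  s[0:],s[6:]  0  ''
  19  s[6:],s[12:]  2  'ca'
  20  s[12:],s[24:]  1  'c'
  21  s[24:],s[18:]  3  'cba'
  22  s[18:],s[2:]  2  'cb'
  23  s[2:],s[11:]  1  'c'
  24  s[11:],s[23:]  2  'cc'
  25  s[23:],s[1:]  3  'ccb'
  26  s[1:],s[10:]  2  'cc'

n(n+1)/2 = 27·28/2 = 378
Σ LCP = 0 + 1 + 2 + 2 + 1 + 2 + 1 + 0 + 2 + 1 + 3 + 4 + 2 + 3 + 1 + 2 + 2 + 4 + 0 + 2 + 1 + 3 + 2 + 1 + 2 + 3 + 2 = 49
distinct = 378 − 49 = 329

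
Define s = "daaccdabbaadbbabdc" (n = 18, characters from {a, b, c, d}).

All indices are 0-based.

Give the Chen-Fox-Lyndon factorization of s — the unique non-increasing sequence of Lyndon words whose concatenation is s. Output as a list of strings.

["d", "aaccdabbaadbbabdc"]

emit factor 1: 'd' (i=0, period=1)
emit factor 2: 'aaccdabbaadbbabdc' (i=1, period=17)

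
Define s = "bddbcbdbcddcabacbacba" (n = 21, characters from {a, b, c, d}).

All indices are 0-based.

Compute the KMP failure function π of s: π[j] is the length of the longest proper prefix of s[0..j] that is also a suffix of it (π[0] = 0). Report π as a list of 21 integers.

[0, 0, 0, 1, 0, 1, 2, 1, 0, 0, 0, 0, 0, 1, 0, 0, 1, 0, 0, 1, 0]

π[0] = 0
j=1 s[j]='d': π[1]=0 (border '')
j=2 s[j]='d': π[2]=0 (border '')
j=3 s[j]='b': π[3]=1 (border 'b')
j=4 s[j]='c': k: 1→0; π[4]=0 (border '')
j=5 s[j]='b': π[5]=1 (border 'b')
j=6 s[j]='d': π[6]=2 (border 'bd')
j=7 s[j]='b': k: 2→0; π[7]=1 (border 'b')
j=8 s[j]='c': k: 1→0; π[8]=0 (border '')
j=9 s[j]='d': π[9]=0 (border '')
j=10 s[j]='d': π[10]=0 (border '')
j=11 s[j]='c': π[11]=0 (border '')
j=12 s[j]='a': π[12]=0 (border '')
j=13 s[j]='b': π[13]=1 (border 'b')
j=14 s[j]='a': k: 1→0; π[14]=0 (border '')
j=15 s[j]='c': π[15]=0 (border '')
j=16 s[j]='b': π[16]=1 (border 'b')
j=17 s[j]='a': k: 1→0; π[17]=0 (border '')
j=18 s[j]='c': π[18]=0 (border '')
j=19 s[j]='b': π[19]=1 (border 'b')
j=20 s[j]='a': k: 1→0; π[20]=0 (border '')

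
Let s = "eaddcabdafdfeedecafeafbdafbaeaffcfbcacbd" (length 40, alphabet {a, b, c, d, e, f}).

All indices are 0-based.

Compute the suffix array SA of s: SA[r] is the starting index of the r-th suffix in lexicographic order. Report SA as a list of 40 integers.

[5, 36, 1, 27, 24, 20, 8, 17, 29, 26, 34, 38, 22, 6, 4, 35, 16, 37, 32, 39, 23, 7, 3, 2, 14, 10, 0, 19, 28, 15, 13, 12, 25, 33, 21, 31, 9, 18, 11, 30]

rank→(start, suffix):
  0 → (5, 'abdafdfeedecafeafbdafbaeaffcfbcacbd')
  1 → (36, 'acbd')
  2 → (1, 'addcabdafdfeedecafeafbdafbaeaffcfbcacbd')
  3 → (27, 'aeaffcfbcacbd')
  4 → (24, 'afbaeaffcfbcacbd')
  5 → (20, 'afbdafbaeaffcfbcacbd')
  6 → (8, 'afdfeedecafeafbdafbaeaffcfbcacbd')
  7 → (17, 'afeafbdafbaeaffcfbcacbd')
  8 → (29, 'affcfbcacbd')
  9 → (26, 'baeaffcfbcacbd')
  10 → (34, 'bcacbd')
  11 → (38, 'bd')
  12 → (22, 'bdafbaeaffcfbcacbd')
  13 → (6, 'bdafdfeedecafeafbdafbaeaffcfbcacbd')
  14 → (4, 'cabdafdfeedecafeafbdafbaeaffcfbcacbd')
  15 → (35, 'cacbd')
  16 → (16, 'cafeafbdafbaeaffcfbcacbd')
  17 → (37, 'cbd')
  18 → (32, 'cfbcacbd')
  19 → (39, 'd')
  20 → (23, 'dafbaeaffcfbcacbd')
  21 → (7, 'dafdfeedecafeafbdafbaeaffcfbcacbd')
  22 → (3, 'dcabdafdfeedecafeafbdafbaeaffcfbcacbd')
  23 → (2, 'ddcabdafdfeedecafeafbdafbaeaffcfbcacbd')
  24 → (14, 'decafeafbdafbaeaffcfbcacbd')
  25 → (10, 'dfeedecafeafbdafbaeaffcfbcacbd')
  26 → (0, 'eaddcabdafdfeedecafeafbdafbaeaffcfbcacbd')
  27 → (19, 'eafbdafbaeaffcfbcacbd')
  28 → (28, 'eaffcfbcacbd')
  29 → (15, 'ecafeafbdafbaeaffcfbcacbd')
  30 → (13, 'edecafeafbdafbaeaffcfbcacbd')
  31 → (12, 'eedecafeafbdafbaeaffcfbcacbd')
  32 → (25, 'fbaeaffcfbcacbd')
  33 → (33, 'fbcacbd')
  34 → (21, 'fbdafbaeaffcfbcacbd')
  35 → (31, 'fcfbcacbd')
  36 → (9, 'fdfeedecafeafbdafbaeaffcfbcacbd')
  37 → (18, 'feafbdafbaeaffcfbcacbd')
  38 → (11, 'feedecafeafbdafbaeaffcfbcacbd')
  39 → (30, 'ffcfbcacbd')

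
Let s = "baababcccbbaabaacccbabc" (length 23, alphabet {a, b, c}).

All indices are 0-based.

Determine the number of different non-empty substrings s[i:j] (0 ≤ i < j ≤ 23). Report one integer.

rank | idx | suffix
   0 |  11 | aabaacccbabc
   1 |   1 | aababcccbbaabaacccbabc
   2 |  14 | aacccbabc
   3 |  12 | abaacccbabc
   4 |   2 | ababcccbbaabaacccbabc
   5 |  20 | abc
   6 |   4 | abcccbbaabaacccbabc
   7 |  15 | acccbabc
   8 |  10 | baabaacccbabc
   9 |   0 | baababcccbbaabaacccbabc
  10 |  13 | baacccbabc
  11 |  19 | babc
  12 |   3 | babcccbbaabaacccbabc
  13 |   9 | bbaabaacccbabc
  14 |  21 | bc
  15 |   5 | bcccbbaabaacccbabc
  16 |  22 | c
  17 |  18 | cbabc
  18 |   8 | cbbaabaacccbabc
  19 |  17 | ccbabc
  20 |   7 | ccbbaabaacccbabc
  21 |  16 | cccbabc
  22 |   6 | cccbbaabaacccbabc

SA = [11, 1, 14, 12, 2, 20, 4, 15, 10, 0, 13, 19, 3, 9, 21, 5, 22, 18, 8, 17, 7, 16, 6]
[i] adj suffixes → lcp
  [1] 11/1 → 4 ('aaba')
  [2] 1/14 → 2 ('aa')
  [3] 14/12 → 1 ('a')
  [4] 12/2 → 3 ('aba')
  [5] 2/20 → 2 ('ab')
  [6] 20/4 → 3 ('abc')
  [7] 4/15 → 1 ('a')
  [8] 15/10 → 0 ('')
  [9] 10/0 → 5 ('baaba')
  [10] 0/13 → 3 ('baa')
  [11] 13/19 → 2 ('ba')
  [12] 19/3 → 4 ('babc')
  [13] 3/9 → 1 ('b')
  [14] 9/21 → 1 ('b')
  [15] 21/5 → 2 ('bc')
  [16] 5/22 → 0 ('')
  [17] 22/18 → 1 ('c')
  [18] 18/8 → 2 ('cb')
  [19] 8/17 → 1 ('c')
  [20] 17/7 → 3 ('ccb')
  [21] 7/16 → 2 ('cc')
  [22] 16/6 → 4 ('cccb')

n(n+1)/2 = 23·24/2 = 276
Σ LCP = 0 + 4 + 2 + 1 + 3 + 2 + 3 + 1 + 0 + 5 + 3 + 2 + 4 + 1 + 1 + 2 + 0 + 1 + 2 + 1 + 3 + 2 + 4 = 47
distinct = 276 − 47 = 229

229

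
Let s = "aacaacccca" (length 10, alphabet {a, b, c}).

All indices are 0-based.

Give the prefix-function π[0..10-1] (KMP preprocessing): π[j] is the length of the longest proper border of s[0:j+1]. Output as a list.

π[0] = 0
j=1 s[j]='a': π[1]=1 (border 'a')
j=2 s[j]='c': k: 1→0; π[2]=0 (border '')
j=3 s[j]='a': π[3]=1 (border 'a')
j=4 s[j]='a': π[4]=2 (border 'aa')
j=5 s[j]='c': π[5]=3 (border 'aac')
j=6 s[j]='c': k: 3→0; π[6]=0 (border '')
j=7 s[j]='c': π[7]=0 (border '')
j=8 s[j]='c': π[8]=0 (border '')
j=9 s[j]='a': π[9]=1 (border 'a')

[0, 1, 0, 1, 2, 3, 0, 0, 0, 1]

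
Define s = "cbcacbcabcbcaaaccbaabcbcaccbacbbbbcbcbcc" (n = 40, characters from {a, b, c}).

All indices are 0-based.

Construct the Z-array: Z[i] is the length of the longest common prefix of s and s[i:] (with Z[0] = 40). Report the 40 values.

[40, 0, 1, 0, 4, 0, 1, 0, 0, 4, 0, 1, 0, 0, 0, 1, 2, 0, 0, 0, 0, 5, 0, 1, 0, 1, 2, 0, 0, 2, 0, 0, 0, 0, 3, 0, 3, 0, 1, 1]

Z[0]=40
i=1: i≥r, start 0; Z[1]=0
i=2: i≥r, start 0; Z[2]=1 scan→box=[2,3)
i=3: i≥r, start 0; Z[3]=0
i=4: i≥r, start 0; Z[4]=4 scan→box=[4,8)
i=5: min(r-i=3, Z[1]=0)=0; Z[5]=0
i=6: min(r-i=2, Z[2]=1)=1; Z[6]=1
i=7: min(r-i=1, Z[3]=0)=0; Z[7]=0
i=8: i≥r, start 0; Z[8]=0
i=9: i≥r, start 0; Z[9]=4 scan→box=[9,13)
i=10: min(r-i=3, Z[1]=0)=0; Z[10]=0
i=11: min(r-i=2, Z[2]=1)=1; Z[11]=1
i=12: min(r-i=1, Z[3]=0)=0; Z[12]=0
i=13: i≥r, start 0; Z[13]=0
i=14: i≥r, start 0; Z[14]=0
i=15: i≥r, start 0; Z[15]=1 scan→box=[15,16)
i=16: i≥r, start 0; Z[16]=2 scan→box=[16,18)
i=17: min(r-i=1, Z[1]=0)=0; Z[17]=0
i=18: i≥r, start 0; Z[18]=0
i=19: i≥r, start 0; Z[19]=0
i=20: i≥r, start 0; Z[20]=0
i=21: i≥r, start 0; Z[21]=5 scan→box=[21,26)
i=22: min(r-i=4, Z[1]=0)=0; Z[22]=0
i=23: min(r-i=3, Z[2]=1)=1; Z[23]=1
i=24: min(r-i=2, Z[3]=0)=0; Z[24]=0
i=25: min(r-i=1, Z[4]=4)=1; Z[25]=1
i=26: i≥r, start 0; Z[26]=2 scan→box=[26,28)
i=27: min(r-i=1, Z[1]=0)=0; Z[27]=0
i=28: i≥r, start 0; Z[28]=0
i=29: i≥r, start 0; Z[29]=2 scan→box=[29,31)
i=30: min(r-i=1, Z[1]=0)=0; Z[30]=0
i=31: i≥r, start 0; Z[31]=0
i=32: i≥r, start 0; Z[32]=0
i=33: i≥r, start 0; Z[33]=0
i=34: i≥r, start 0; Z[34]=3 scan→box=[34,37)
i=35: min(r-i=2, Z[1]=0)=0; Z[35]=0
i=36: min(r-i=1, Z[2]=1)=1; Z[36]=3 scan→box=[36,39)
i=37: min(r-i=2, Z[1]=0)=0; Z[37]=0
i=38: min(r-i=1, Z[2]=1)=1; Z[38]=1
i=39: i≥r, start 0; Z[39]=1 scan→box=[39,40)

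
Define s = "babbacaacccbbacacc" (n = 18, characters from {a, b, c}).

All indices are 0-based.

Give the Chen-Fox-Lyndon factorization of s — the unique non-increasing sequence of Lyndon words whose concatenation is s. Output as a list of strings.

["b", "abbac", "aacccbbacacc"]

emit factor 1: 'b' (i=0, period=1)
emit factor 2: 'abbac' (i=1, period=5)
emit factor 3: 'aacccbbacacc' (i=6, period=12)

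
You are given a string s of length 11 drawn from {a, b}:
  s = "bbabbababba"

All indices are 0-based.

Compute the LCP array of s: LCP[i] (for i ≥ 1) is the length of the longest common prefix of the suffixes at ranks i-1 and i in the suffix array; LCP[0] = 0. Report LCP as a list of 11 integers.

[0, 1, 2, 4, 0, 2, 3, 5, 1, 3, 4]

sorted suffixes:
  #0 SA[0]=10  'a'
  #1 SA[1]=5  'ababba'
  #2 SA[2]=7  'abba'
  #3 SA[3]=2  'abbababba'
  #4 SA[4]=9  'ba'
  #5 SA[5]=4  'bababba'
  #6 SA[6]=6  'babba'
  #7 SA[7]=1  'babbababba'
  #8 SA[8]=8  'bba'
  #9 SA[9]=3  'bbababba'
  #10 SA[10]=0  'bbabbababba'

SA = [10, 5, 7, 2, 9, 4, 6, 1, 8, 3, 0]
rank  pair      lcp
   1  s[10:],s[5:]  1  'a'
   2  s[5:],s[7:]  2  'ab'
   3  s[7:],s[2:]  4  'abba'
   4  s[2:],s[9:]  0  ''
   5  s[9:],s[4:]  2  'ba'
   6  s[4:],s[6:]  3  'bab'
   7  s[6:],s[1:]  5  'babba'
   8  s[1:],s[8:]  1  'b'
   9  s[8:],s[3:]  3  'bba'
  10  s[3:],s[0:]  4  'bbab'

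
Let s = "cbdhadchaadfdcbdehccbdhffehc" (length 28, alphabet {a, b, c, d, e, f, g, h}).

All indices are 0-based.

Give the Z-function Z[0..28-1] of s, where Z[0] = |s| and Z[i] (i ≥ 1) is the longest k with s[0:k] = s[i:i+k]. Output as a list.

[28, 0, 0, 0, 0, 0, 1, 0, 0, 0, 0, 0, 0, 3, 0, 0, 0, 0, 1, 4, 0, 0, 0, 0, 0, 0, 0, 1]

Z[0]=28
i=1: i≥r, start 0; Z[1]=0
i=2: i≥r, start 0; Z[2]=0
i=3: i≥r, start 0; Z[3]=0
i=4: i≥r, start 0; Z[4]=0
i=5: i≥r, start 0; Z[5]=0
i=6: i≥r, start 0; Z[6]=1 scan→box=[6,7)
i=7: i≥r, start 0; Z[7]=0
i=8: i≥r, start 0; Z[8]=0
i=9: i≥r, start 0; Z[9]=0
i=10: i≥r, start 0; Z[10]=0
i=11: i≥r, start 0; Z[11]=0
i=12: i≥r, start 0; Z[12]=0
i=13: i≥r, start 0; Z[13]=3 scan→box=[13,16)
i=14: min(r-i=2, Z[1]=0)=0; Z[14]=0
i=15: min(r-i=1, Z[2]=0)=0; Z[15]=0
i=16: i≥r, start 0; Z[16]=0
i=17: i≥r, start 0; Z[17]=0
i=18: i≥r, start 0; Z[18]=1 scan→box=[18,19)
i=19: i≥r, start 0; Z[19]=4 scan→box=[19,23)
i=20: min(r-i=3, Z[1]=0)=0; Z[20]=0
i=21: min(r-i=2, Z[2]=0)=0; Z[21]=0
i=22: min(r-i=1, Z[3]=0)=0; Z[22]=0
i=23: i≥r, start 0; Z[23]=0
i=24: i≥r, start 0; Z[24]=0
i=25: i≥r, start 0; Z[25]=0
i=26: i≥r, start 0; Z[26]=0
i=27: i≥r, start 0; Z[27]=1 scan→box=[27,28)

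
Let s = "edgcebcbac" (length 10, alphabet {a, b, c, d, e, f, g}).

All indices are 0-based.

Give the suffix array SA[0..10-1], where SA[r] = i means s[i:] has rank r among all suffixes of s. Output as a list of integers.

[8, 7, 5, 9, 6, 3, 1, 4, 0, 2]

rank→(start, suffix):
  0 → (8, 'ac')
  1 → (7, 'bac')
  2 → (5, 'bcbac')
  3 → (9, 'c')
  4 → (6, 'cbac')
  5 → (3, 'cebcbac')
  6 → (1, 'dgcebcbac')
  7 → (4, 'ebcbac')
  8 → (0, 'edgcebcbac')
  9 → (2, 'gcebcbac')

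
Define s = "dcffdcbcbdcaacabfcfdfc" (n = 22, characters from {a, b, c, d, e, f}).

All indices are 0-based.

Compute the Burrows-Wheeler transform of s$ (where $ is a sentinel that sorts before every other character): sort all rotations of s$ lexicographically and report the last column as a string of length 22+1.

cccaccafdadbfdbf$fdbfcc

rank  rotation                 last
    0  $dcffdcbcbdcaacabfcfdfc  c
    1  aacabfcfdfc$dcffdcbcbdc  c
    2  abfcfdfc$dcffdcbcbdcaac  c
    3  acabfcfdfc$dcffdcbcbdca  a
    4  bcbdcaacabfcfdfc$dcffdc  c
    5  bdcaacabfcfdfc$dcffdcbc  c
    6  bfcfdfc$dcffdcbcbdcaaca  a
    7  c$dcffdcbcbdcaacabfcfdf  f
    8  caacabfcfdfc$dcffdcbcbd  d
    9  cabfcfdfc$dcffdcbcbdcaa  a
   10  cbcbdcaacabfcfdfc$dcffd  d
   11  cbdcaacabfcfdfc$dcffdcb  b
   12  cfdfc$dcffdcbcbdcaacabf  f
   13  cffdcbcbdcaacabfcfdfc$d  d
   14  dcaacabfcfdfc$dcffdcbcb  b
   15  dcbcbdcaacabfcfdfc$dcff  f
   16  dcffdcbcbdcaacabfcfdfc$  $
   17  dfc$dcffdcbcbdcaacabfcf  f
   18  fc$dcffdcbcbdcaacabfcfd  d
   19  fcfdfc$dcffdcbcbdcaacab  b
   20  fdcbcbdcaacabfcfdfc$dcf  f
   21  fdfc$dcffdcbcbdcaacabfc  c
   22  ffdcbcbdcaacabfcfdfc$dc  c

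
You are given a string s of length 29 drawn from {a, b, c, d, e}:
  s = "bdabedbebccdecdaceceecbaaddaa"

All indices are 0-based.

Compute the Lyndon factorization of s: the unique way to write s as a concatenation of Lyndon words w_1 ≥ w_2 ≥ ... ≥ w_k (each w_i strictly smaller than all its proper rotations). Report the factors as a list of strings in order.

emit factor 1: 'bd' (i=0, period=2)
emit factor 2: 'abedbebccdecdaceceecb' (i=2, period=21)
emit factor 3: 'aadd' (i=23, period=4)
emit factor 4: 'a' (i=27, period=1)
emit factor 5: 'a' (i=28, period=1)

["bd", "abedbebccdecdaceceecb", "aadd", "a", "a"]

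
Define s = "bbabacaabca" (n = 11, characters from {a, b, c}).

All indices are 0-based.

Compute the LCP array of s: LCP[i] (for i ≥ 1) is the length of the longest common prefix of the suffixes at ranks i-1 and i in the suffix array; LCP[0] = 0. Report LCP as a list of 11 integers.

rank | idx | suffix
   0 |  10 | a
   1 |   6 | aabca
   2 |   2 | abacaabca
   3 |   7 | abca
   4 |   4 | acaabca
   5 |   1 | babacaabca
   6 |   3 | bacaabca
   7 |   0 | bbabacaabca
   8 |   8 | bca
   9 |   9 | ca
  10 |   5 | caabca

SA = [10, 6, 2, 7, 4, 1, 3, 0, 8, 9, 5]
rank  pair      lcp
   1  s[10:],s[6:]  1  'a'
   2  s[6:],s[2:]  1  'a'
   3  s[2:],s[7:]  2  'ab'
   4  s[7:],s[4:]  1  'a'
   5  s[4:],s[1:]  0  ''
   6  s[1:],s[3:]  2  'ba'
   7  s[3:],s[0:]  1  'b'
   8  s[0:],s[8:]  1  'b'
   9  s[8:],s[9:]  0  ''
  10  s[9:],s[5:]  2  'ca'

[0, 1, 1, 2, 1, 0, 2, 1, 1, 0, 2]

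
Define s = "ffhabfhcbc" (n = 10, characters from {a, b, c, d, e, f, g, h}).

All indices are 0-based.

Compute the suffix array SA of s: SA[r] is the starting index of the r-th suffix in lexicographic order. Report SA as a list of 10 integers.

sorted suffixes:
  #0 SA[0]=3  'abfhcbc'
  #1 SA[1]=8  'bc'
  #2 SA[2]=4  'bfhcbc'
  #3 SA[3]=9  'c'
  #4 SA[4]=7  'cbc'
  #5 SA[5]=0  'ffhabfhcbc'
  #6 SA[6]=1  'fhabfhcbc'
  #7 SA[7]=5  'fhcbc'
  #8 SA[8]=2  'habfhcbc'
  #9 SA[9]=6  'hcbc'

[3, 8, 4, 9, 7, 0, 1, 5, 2, 6]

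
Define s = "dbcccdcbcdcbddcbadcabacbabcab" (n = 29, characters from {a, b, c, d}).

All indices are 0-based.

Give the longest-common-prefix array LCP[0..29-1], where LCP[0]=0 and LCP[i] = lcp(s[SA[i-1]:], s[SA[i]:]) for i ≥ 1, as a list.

rank→(start, suffix):
  0 → (27, 'ab')
  1 → (19, 'abacbabcab')
  2 → (24, 'abcab')
  3 → (21, 'acbabcab')
  4 → (16, 'adcabacbabcab')
  5 → (28, 'b')
  6 → (23, 'babcab')
  7 → (20, 'bacbabcab')
  8 → (15, 'badcabacbabcab')
  9 → (25, 'bcab')
  10 → (1, 'bcccdcbcdcbddcbadcabacbabcab')
  11 → (7, 'bcdcbddcbadcabacbabcab')
  12 → (11, 'bddcbadcabacbabcab')
  13 → (26, 'cab')
  14 → (18, 'cabacbabcab')
  15 → (22, 'cbabcab')
  16 → (14, 'cbadcabacbabcab')
  17 → (6, 'cbcdcbddcbadcabacbabcab')
  18 → (10, 'cbddcbadcabacbabcab')
  19 → (2, 'cccdcbcdcbddcbadcabacbabcab')
  20 → (3, 'ccdcbcdcbddcbadcabacbabcab')
  21 → (4, 'cdcbcdcbddcbadcabacbabcab')
  22 → (8, 'cdcbddcbadcabacbabcab')
  23 → (0, 'dbcccdcbcdcbddcbadcabacbabcab')
  24 → (17, 'dcabacbabcab')
  25 → (13, 'dcbadcabacbabcab')
  26 → (5, 'dcbcdcbddcbadcabacbabcab')
  27 → (9, 'dcbddcbadcabacbabcab')
  28 → (12, 'ddcbadcabacbabcab')

SA = [27, 19, 24, 21, 16, 28, 23, 20, 15, 25, 1, 7, 11, 26, 18, 22, 14, 6, 10, 2, 3, 4, 8, 0, 17, 13, 5, 9, 12]
rank  pair      lcp
   1  s[27:],s[19:]  2  'ab'
   2  s[19:],s[24:]  2  'ab'
   3  s[24:],s[21:]  1  'a'
   4  s[21:],s[16:]  1  'a'
   5  s[16:],s[28:]  0  ''
   6  s[28:],s[23:]  1  'b'
   7  s[23:],s[20:]  2  'ba'
   8  s[20:],s[15:]  2  'ba'
   9  s[15:],s[25:]  1  'b'
  10  s[25:],s[1:]  2  'bc'
  11  s[1:],s[7:]  2  'bc'
  12  s[7:],s[11:]  1  'b'
  13  s[11:],s[26:]  0  ''
  14  s[26:],s[18:]  3  'cab'
  15  s[18:],s[22:]  1  'c'
  16  s[22:],s[14:]  3  'cba'
  17  s[14:],s[6:]  2  'cb'
  18  s[6:],s[10:]  2  'cb'
  19  s[10:],s[2:]  1  'c'
  20  s[2:],s[3:]  2  'cc'
  21  s[3:],s[4:]  1  'c'
  22  s[4:],s[8:]  4  'cdcb'
  23  s[8:],s[0:]  0  ''
  24  s[0:],s[17:]  1  'd'
  25  s[17:],s[13:]  2  'dc'
  26  s[13:],s[5:]  3  'dcb'
  27  s[5:],s[9:]  3  'dcb'
  28  s[9:],s[12:]  1  'd'

[0, 2, 2, 1, 1, 0, 1, 2, 2, 1, 2, 2, 1, 0, 3, 1, 3, 2, 2, 1, 2, 1, 4, 0, 1, 2, 3, 3, 1]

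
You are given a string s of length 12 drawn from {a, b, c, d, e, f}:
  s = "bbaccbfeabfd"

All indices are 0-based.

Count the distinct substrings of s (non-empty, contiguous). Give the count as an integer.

rank→(start, suffix):
  0 → (8, 'abfd')
  1 → (2, 'accbfeabfd')
  2 → (1, 'baccbfeabfd')
  3 → (0, 'bbaccbfeabfd')
  4 → (9, 'bfd')
  5 → (5, 'bfeabfd')
  6 → (4, 'cbfeabfd')
  7 → (3, 'ccbfeabfd')
  8 → (11, 'd')
  9 → (7, 'eabfd')
  10 → (10, 'fd')
  11 → (6, 'feabfd')

SA = [8, 2, 1, 0, 9, 5, 4, 3, 11, 7, 10, 6]
rank  pair      lcp
   1  s[8:],s[2:]  1  'a'
   2  s[2:],s[1:]  0  ''
   3  s[1:],s[0:]  1  'b'
   4  s[0:],s[9:]  1  'b'
   5  s[9:],s[5:]  2  'bf'
   6  s[5:],s[4:]  0  ''
   7  s[4:],s[3:]  1  'c'
   8  s[3:],s[11:]  0  ''
   9  s[11:],s[7:]  0  ''
  10  s[7:],s[10:]  0  ''
  11  s[10:],s[6:]  1  'f'

n(n+1)/2 = 12·13/2 = 78
Σ LCP = 0 + 1 + 0 + 1 + 1 + 2 + 0 + 1 + 0 + 0 + 0 + 1 = 7
distinct = 78 − 7 = 71

71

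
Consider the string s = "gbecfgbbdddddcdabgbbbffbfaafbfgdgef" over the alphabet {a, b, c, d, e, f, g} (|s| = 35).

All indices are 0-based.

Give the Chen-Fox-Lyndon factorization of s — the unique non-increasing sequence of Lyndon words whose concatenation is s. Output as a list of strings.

emit factor 1: 'g' (i=0, period=1)
emit factor 2: 'becfg' (i=1, period=5)
emit factor 3: 'bbdddddcd' (i=6, period=9)
emit factor 4: 'abgbbbffbf' (i=15, period=10)
emit factor 5: 'aafbfgdgef' (i=25, period=10)

["g", "becfg", "bbdddddcd", "abgbbbffbf", "aafbfgdgef"]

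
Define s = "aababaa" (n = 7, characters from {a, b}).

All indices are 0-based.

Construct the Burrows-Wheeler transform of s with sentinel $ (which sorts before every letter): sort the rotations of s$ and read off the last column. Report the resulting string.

rank  rotation  last
    0  $aababaa  a
    1  a$aababa  a
    2  aa$aabab  b
    3  aababaa$  $
    4  abaa$aab  b
    5  ababaa$a  a
    6  baa$aaba  a
    7  babaa$aa  a

aab$baaa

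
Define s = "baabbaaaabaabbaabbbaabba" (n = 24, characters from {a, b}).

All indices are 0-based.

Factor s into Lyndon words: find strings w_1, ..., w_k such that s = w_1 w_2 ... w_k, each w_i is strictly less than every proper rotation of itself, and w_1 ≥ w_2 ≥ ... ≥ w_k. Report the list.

["b", "aabb", "aaaabaabbaabbbaabb", "a"]

emit factor 1: 'b' (i=0, period=1)
emit factor 2: 'aabb' (i=1, period=4)
emit factor 3: 'aaaabaabbaabbbaabb' (i=5, period=18)
emit factor 4: 'a' (i=23, period=1)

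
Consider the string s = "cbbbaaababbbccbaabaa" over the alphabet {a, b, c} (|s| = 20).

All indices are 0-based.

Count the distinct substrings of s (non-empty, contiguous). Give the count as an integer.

rank | idx | suffix
   0 |  19 | a
   1 |  18 | aa
   2 |   4 | aaababbbccbaabaa
   3 |  15 | aabaa
   4 |   5 | aababbbccbaabaa
   5 |  16 | abaa
   6 |   6 | ababbbccbaabaa
   7 |   8 | abbbccbaabaa
   8 |  17 | baa
   9 |   3 | baaababbbccbaabaa
  10 |  14 | baabaa
  11 |   7 | babbbccbaabaa
  12 |   2 | bbaaababbbccbaabaa
  13 |   1 | bbbaaababbbccbaabaa
  14 |   9 | bbbccbaabaa
  15 |  10 | bbccbaabaa
  16 |  11 | bccbaabaa
  17 |  13 | cbaabaa
  18 |   0 | cbbbaaababbbccbaabaa
  19 |  12 | ccbaabaa

SA = [19, 18, 4, 15, 5, 16, 6, 8, 17, 3, 14, 7, 2, 1, 9, 10, 11, 13, 0, 12]
rank  pair      lcp
   1  s[19:],s[18:]  1  'a'
   2  s[18:],s[4:]  2  'aa'
   3  s[4:],s[15:]  2  'aa'
   4  s[15:],s[5:]  4  'aaba'
   5  s[5:],s[16:]  1  'a'
   6  s[16:],s[6:]  3  'aba'
   7  s[6:],s[8:]  2  'ab'
   8  s[8:],s[17:]  0  ''
   9  s[17:],s[3:]  3  'baa'
  10  s[3:],s[14:]  3  'baa'
  11  s[14:],s[7:]  2  'ba'
  12  s[7:],s[2:]  1  'b'
  13  s[2:],s[1:]  2  'bb'
  14  s[1:],s[9:]  3  'bbb'
  15  s[9:],s[10:]  2  'bb'
  16  s[10:],s[11:]  1  'b'
  17  s[11:],s[13:]  0  ''
  18  s[13:],s[0:]  2  'cb'
  19  s[0:],s[12:]  1  'c'

n(n+1)/2 = 20·21/2 = 210
Σ LCP = 0 + 1 + 2 + 2 + 4 + 1 + 3 + 2 + 0 + 3 + 3 + 2 + 1 + 2 + 3 + 2 + 1 + 0 + 2 + 1 = 35
distinct = 210 − 35 = 175

175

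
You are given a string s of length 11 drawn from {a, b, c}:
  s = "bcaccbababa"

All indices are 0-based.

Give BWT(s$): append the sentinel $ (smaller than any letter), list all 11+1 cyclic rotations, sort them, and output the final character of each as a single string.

rank  rotation      last
    0  $bcaccbababa  a
    1  a$bcaccbabab  b
    2  aba$bcaccbab  b
    3  ababa$bcaccb  b
    4  accbababa$bc  c
    5  ba$bcaccbaba  a
    6  baba$bcaccba  a
    7  bababa$bcacc  c
    8  bcaccbababa$  $
    9  caccbababa$b  b
   10  cbababa$bcac  c
   11  ccbababa$bca  a

abbbcaac$bca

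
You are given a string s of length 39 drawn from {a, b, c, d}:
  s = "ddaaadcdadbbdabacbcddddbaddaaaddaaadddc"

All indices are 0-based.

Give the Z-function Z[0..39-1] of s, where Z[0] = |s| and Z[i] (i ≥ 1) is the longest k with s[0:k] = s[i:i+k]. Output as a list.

[39, 1, 0, 0, 0, 1, 0, 1, 0, 1, 0, 0, 1, 0, 0, 0, 0, 0, 0, 2, 2, 2, 1, 0, 0, 6, 1, 0, 0, 0, 6, 1, 0, 0, 0, 2, 2, 1, 0]

Z[0]=39
i=1: i≥r, start 0; Z[1]=1 grow→box=[1,2)
i=2: i≥r, start 0; Z[2]=0
i=3: i≥r, start 0; Z[3]=0
i=4: i≥r, start 0; Z[4]=0
i=5: i≥r, start 0; Z[5]=1 grow→box=[5,6)
i=6: i≥r, start 0; Z[6]=0
i=7: i≥r, start 0; Z[7]=1 grow→box=[7,8)
i=8: i≥r, start 0; Z[8]=0
i=9: i≥r, start 0; Z[9]=1 grow→box=[9,10)
i=10: i≥r, start 0; Z[10]=0
i=11: i≥r, start 0; Z[11]=0
i=12: i≥r, start 0; Z[12]=1 grow→box=[12,13)
i=13: i≥r, start 0; Z[13]=0
i=14: i≥r, start 0; Z[14]=0
i=15: i≥r, start 0; Z[15]=0
i=16: i≥r, start 0; Z[16]=0
i=17: i≥r, start 0; Z[17]=0
i=18: i≥r, start 0; Z[18]=0
i=19: i≥r, start 0; Z[19]=2 grow→box=[19,21)
i=20: min(r-i=1, Z[1]=1)=1; Z[20]=2 grow→box=[20,22)
i=21: min(r-i=1, Z[1]=1)=1; Z[21]=2 grow→box=[21,23)
i=22: min(r-i=1, Z[1]=1)=1; Z[22]=1
i=23: i≥r, start 0; Z[23]=0
i=24: i≥r, start 0; Z[24]=0
i=25: i≥r, start 0; Z[25]=6 grow→box=[25,31)
i=26: min(r-i=5, Z[1]=1)=1; Z[26]=1
i=27: min(r-i=4, Z[2]=0)=0; Z[27]=0
i=28: min(r-i=3, Z[3]=0)=0; Z[28]=0
i=29: min(r-i=2, Z[4]=0)=0; Z[29]=0
i=30: min(r-i=1, Z[5]=1)=1; Z[30]=6 grow→box=[30,36)
i=31: min(r-i=5, Z[1]=1)=1; Z[31]=1
i=32: min(r-i=4, Z[2]=0)=0; Z[32]=0
i=33: min(r-i=3, Z[3]=0)=0; Z[33]=0
i=34: min(r-i=2, Z[4]=0)=0; Z[34]=0
i=35: min(r-i=1, Z[5]=1)=1; Z[35]=2 grow→box=[35,37)
i=36: min(r-i=1, Z[1]=1)=1; Z[36]=2 grow→box=[36,38)
i=37: min(r-i=1, Z[1]=1)=1; Z[37]=1
i=38: i≥r, start 0; Z[38]=0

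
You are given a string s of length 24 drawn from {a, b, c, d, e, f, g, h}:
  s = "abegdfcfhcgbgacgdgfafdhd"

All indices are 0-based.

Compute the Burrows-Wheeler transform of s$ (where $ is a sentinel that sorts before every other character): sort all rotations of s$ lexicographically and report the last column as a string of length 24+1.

rank  rotation                   last
    0  $abegdfcfhcgbgacgdgfafdhd  d
    1  abegdfcfhcgbgacgdgfafdhd$  $
    2  acgdgfafdhd$abegdfcfhcgbg  g
    3  afdhd$abegdfcfhcgbgacgdgf  f
    4  begdfcfhcgbgacgdgfafdhd$a  a
    5  bgacgdgfafdhd$abegdfcfhcg  g
    6  cfhcgbgacgdgfafdhd$abegdf  f
    7  cgbgacgdgfafdhd$abegdfcfh  h
    8  cgdgfafdhd$abegdfcfhcgbga  a
    9  d$abegdfcfhcgbgacgdgfafdh  h
   10  dfcfhcgbgacgdgfafdhd$abeg  g
   11  dgfafdhd$abegdfcfhcgbgacg  g
   12  dhd$abegdfcfhcgbgacgdgfaf  f
   13  egdfcfhcgbgacgdgfafdhd$ab  b
   14  fafdhd$abegdfcfhcgbgacgdg  g
   15  fcfhcgbgacgdgfafdhd$abegd  d
   16  fdhd$abegdfcfhcgbgacgdgfa  a
   17  fhcgbgacgdgfafdhd$abegdfc  c
   18  gacgdgfafdhd$abegdfcfhcgb  b
   19  gbgacgdgfafdhd$abegdfcfhc  c
   20  gdfcfhcgbgacgdgfafdhd$abe  e
   21  gdgfafdhd$abegdfcfhcgbgac  c
   22  gfafdhd$abegdfcfhcgbgacgd  d
   23  hcgbgacgdgfafdhd$abegdfcf  f
   24  hd$abegdfcfhcgbgacgdgfafd  d

d$gfagfhahggfbgdacbcecdfd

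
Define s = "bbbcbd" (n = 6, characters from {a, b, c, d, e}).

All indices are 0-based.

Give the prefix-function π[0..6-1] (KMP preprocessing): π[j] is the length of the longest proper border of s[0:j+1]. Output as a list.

π[0] = 0
j=1 s[j]='b': π[1]=1 (border 'b')
j=2 s[j]='b': π[2]=2 (border 'bb')
j=3 s[j]='c': k: 2→1→0; π[3]=0 (border '')
j=4 s[j]='b': π[4]=1 (border 'b')
j=5 s[j]='d': k: 1→0; π[5]=0 (border '')

[0, 1, 2, 0, 1, 0]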